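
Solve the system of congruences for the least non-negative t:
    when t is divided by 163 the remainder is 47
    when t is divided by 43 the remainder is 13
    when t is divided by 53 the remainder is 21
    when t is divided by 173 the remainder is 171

From t ≡ 47 (mod 163) write t = 47 + 163s. Substituting into t ≡ 13 (mod 43) gives 163s ≡ 9 (mod 43), and since 34⁻¹ ≡ 19 (mod 43), s ≡ 42. Hence t ≡ 47 + 163·42 = 6893 (mod 7009).
From t ≡ 6893 (mod 7009) write t = 6893 + 7009s. Substituting into t ≡ 21 (mod 53) gives 7009s ≡ 18 (mod 53), and since 13⁻¹ ≡ 49 (mod 53), s ≡ 34. Hence t ≡ 6893 + 7009·34 = 245199 (mod 371477).
From t ≡ 245199 (mod 371477) write t = 245199 + 371477s. Substituting into t ≡ 171 (mod 173) gives 371477s ≡ 113 (mod 173), and since 46⁻¹ ≡ 79 (mod 173), s ≡ 104. Hence t ≡ 245199 + 371477·104 = 38878807 (mod 64265521).

38878807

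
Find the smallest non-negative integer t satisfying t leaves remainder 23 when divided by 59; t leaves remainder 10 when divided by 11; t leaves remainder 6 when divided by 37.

Combine the congruences pairwise.
From t ≡ 23 (mod 59) write t = 23 + 59s. Substituting into t ≡ 10 (mod 11) gives 59s ≡ 9 (mod 11), and since 4⁻¹ ≡ 3 (mod 11), s ≡ 5. Hence t ≡ 23 + 59·5 = 318 (mod 649).
From t ≡ 318 (mod 649) write t = 318 + 649s. Substituting into t ≡ 6 (mod 37) gives 649s ≡ 21 (mod 37), and since 20⁻¹ ≡ 13 (mod 37), s ≡ 14. Hence t ≡ 318 + 649·14 = 9404 (mod 24013).

9404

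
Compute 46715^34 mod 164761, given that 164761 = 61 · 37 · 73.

155671

Mod 61: 46715 ≡ 50; 50^34 ≡ 60 (mod 61).
Mod 37: 46715 ≡ 21; 21^34 ≡ 12 (mod 37).
Mod 73: 46715 ≡ 68; 68^34 ≡ 35 (mod 73).
Combine by CRT: x ≡ 60 (mod 61), x ≡ 12 (mod 37), x ≡ 35 (mod 73) ⇒ x ≡ 155671 (mod 164761).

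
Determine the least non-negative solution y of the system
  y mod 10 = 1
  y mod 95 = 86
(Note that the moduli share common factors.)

181

gcd(10, 95) = 5 and 5 | (86 − 1), so the pair is consistent; merging gives y ≡ 181 (mod 190), where 190 = lcm(10, 95).
The solution is unique modulo lcm(10, 95) = 190.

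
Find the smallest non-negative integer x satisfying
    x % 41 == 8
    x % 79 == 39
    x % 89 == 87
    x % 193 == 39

The moduli are pairwise coprime; N = 41·79·89·193 = 55636303.
N/41 = 1356983; 1356983 ≡ 6 (mod 41); 6·7 ≡ 1, so inverse 7.
N/79 = 704257; 704257 ≡ 51 (mod 79); 51·31 ≡ 1, so inverse 31.
N/89 = 625127; 625127 ≡ 80 (mod 89); 80·79 ≡ 1, so inverse 79.
N/193 = 288271; 288271 ≡ 122 (mod 193); 122·106 ≡ 1, so inverse 106.
x ≡ 8·1356983·7 + 39·704257·31 + 87·625127·79 + 39·288271·106 = 6415647946.
6415647946 mod 55636303 = 17473101.

17473101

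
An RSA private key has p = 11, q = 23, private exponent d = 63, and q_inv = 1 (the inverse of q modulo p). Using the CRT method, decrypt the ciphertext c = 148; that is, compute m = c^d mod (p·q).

136

d_p = d mod (p−1) = 63 mod 10 = 3; d_q = d mod (q−1) = 19.
m₁ = c^(d_p) mod p: c ≡ 5 (mod 11), and 5^3 mod 11 = 4.
m₂ = c^(d_q) mod q: c ≡ 10 (mod 23), and 10^19 mod 23 = 21.
h = q_inv·(m₁ − m₂) mod p = 1·(4 − 21) mod 11 = 5.
m = m₂ + h·q = 21 + 5·23 = 136.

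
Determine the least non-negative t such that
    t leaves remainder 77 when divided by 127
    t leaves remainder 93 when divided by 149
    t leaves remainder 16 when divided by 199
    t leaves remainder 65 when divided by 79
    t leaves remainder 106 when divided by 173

From t ≡ 77 (mod 127) write t = 77 + 127s. Substituting into t ≡ 93 (mod 149) gives 127s ≡ 16 (mod 149), and since 127⁻¹ ≡ 88 (mod 149), s ≡ 67. Hence t ≡ 77 + 127·67 = 8586 (mod 18923).
From t ≡ 8586 (mod 18923) write t = 8586 + 18923s. Substituting into t ≡ 16 (mod 199) gives 18923s ≡ 186 (mod 199), and since 18⁻¹ ≡ 188 (mod 199), s ≡ 143. Hence t ≡ 8586 + 18923·143 = 2714575 (mod 3765677).
From t ≡ 2714575 (mod 3765677) write t = 2714575 + 3765677s. Substituting into t ≡ 65 (mod 79) gives 3765677s ≡ 9 (mod 79), and since 63⁻¹ ≡ 74 (mod 79), s ≡ 34. Hence t ≡ 2714575 + 3765677·34 = 130747593 (mod 297488483).
From t ≡ 130747593 (mod 297488483) write t = 130747593 + 297488483s. Substituting into t ≡ 106 (mod 173) gives 297488483s ≡ 31 (mod 173), and since 105⁻¹ ≡ 145 (mod 173), s ≡ 170. Hence t ≡ 130747593 + 297488483·170 = 50703789703 (mod 51465507559).

50703789703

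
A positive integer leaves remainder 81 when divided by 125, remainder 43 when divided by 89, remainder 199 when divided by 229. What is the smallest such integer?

1278706

The moduli are pairwise coprime; N = 125·89·229 = 2547625.
N/125 = 20381; 20381 ≡ 6 (mod 125); 6·21 ≡ 1, so inverse 21.
N/89 = 28625; 28625 ≡ 56 (mod 89); 56·62 ≡ 1, so inverse 62.
N/229 = 11125; 11125 ≡ 133 (mod 229); 133·31 ≡ 1, so inverse 31.
k ≡ 81·20381·21 + 43·28625·62 + 199·11125·31 = 179612456.
179612456 mod 2547625 = 1278706.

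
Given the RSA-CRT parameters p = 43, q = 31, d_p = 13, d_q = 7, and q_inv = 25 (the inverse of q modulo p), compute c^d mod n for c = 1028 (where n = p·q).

m₁ = c^(d_p) mod p: c ≡ 39 (mod 43), and 39^13 mod 43 = 32.
m₂ = c^(d_q) mod q: c ≡ 5 (mod 31), and 5^7 mod 31 = 5.
h = q_inv·(m₁ − m₂) mod p = 25·(32 − 5) mod 43 = 30.
m = m₂ + h·q = 5 + 30·31 = 935.

935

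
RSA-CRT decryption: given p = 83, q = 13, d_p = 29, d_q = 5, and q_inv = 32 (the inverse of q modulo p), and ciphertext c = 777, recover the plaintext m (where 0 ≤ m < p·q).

m₁ = c^(d_p) mod p: c ≡ 30 (mod 83), and 30^29 mod 83 = 40.
m₂ = c^(d_q) mod q: c ≡ 10 (mod 13), and 10^5 mod 13 = 4.
h = q_inv·(m₁ − m₂) mod p = 32·(40 − 4) mod 83 = 73.
m = m₂ + h·q = 4 + 73·13 = 953.

953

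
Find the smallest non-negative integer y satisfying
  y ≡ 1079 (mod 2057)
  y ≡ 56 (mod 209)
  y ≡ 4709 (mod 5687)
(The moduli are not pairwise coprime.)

Combine the congruences pairwise.
gcd(2057, 209) = 11 and 11 | (56 − 1079), so the pair is consistent; merging gives y ≡ 25763 (mod 39083), where 39083 = lcm(2057, 209).
gcd(39083, 5687) = 121 and 121 | (4709 − 25763), so the pair is consistent; merging gives y ≡ 1159170 (mod 1836901), where 1836901 = lcm(39083, 5687).
The solution is unique modulo lcm(2057, 209, 5687) = 1836901.

1159170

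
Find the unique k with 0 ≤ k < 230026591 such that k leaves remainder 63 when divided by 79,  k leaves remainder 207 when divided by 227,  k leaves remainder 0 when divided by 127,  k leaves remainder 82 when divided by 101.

194924426

The moduli are pairwise coprime; N = 79·227·127·101 = 230026591.
N/79 = 2911729; 2911729 ≡ 26 (mod 79); 26·76 ≡ 1, so inverse 76.
N/227 = 1013333; 1013333 ≡ 5 (mod 227); 5·91 ≡ 1, so inverse 91.
N/127 = 1811233; 1811233 ≡ 86 (mod 127); 86·96 ≡ 1, so inverse 96.
N/101 = 2277491; 2277491 ≡ 42 (mod 101); 42·89 ≡ 1, so inverse 89.
k ≡ 63·2911729·76 + 207·1013333·91 + 0·1811233·96 + 82·2277491·89 = 49650641491.
49650641491 mod 230026591 = 194924426.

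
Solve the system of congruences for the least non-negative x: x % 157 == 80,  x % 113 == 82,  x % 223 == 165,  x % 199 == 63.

626369478

The moduli are pairwise coprime; N = 157·113·223·199 = 787292357.
N/157 = 5014601; 5014601 ≡ 21 (mod 157); 21·15 ≡ 1, so inverse 15.
N/113 = 6967189; 6967189 ≡ 61 (mod 113); 61·63 ≡ 1, so inverse 63.
N/223 = 3530459; 3530459 ≡ 146 (mod 223); 146·139 ≡ 1, so inverse 139.
N/199 = 3956243; 3956243 ≡ 123 (mod 199); 123·144 ≡ 1, so inverse 144.
x ≡ 80·5014601·15 + 82·6967189·63 + 165·3530459·139 + 63·3956243·144 = 158872133235.
158872133235 mod 787292357 = 626369478.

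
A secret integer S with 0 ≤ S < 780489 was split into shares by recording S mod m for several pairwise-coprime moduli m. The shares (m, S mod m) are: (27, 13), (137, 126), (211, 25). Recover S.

227272

Combine the congruences pairwise.
From S ≡ 13 (mod 27) write S = 13 + 27t. Substituting into S ≡ 126 (mod 137) gives 27t ≡ 113 (mod 137), and since 27⁻¹ ≡ 66 (mod 137), t ≡ 60. Hence S ≡ 13 + 27·60 = 1633 (mod 3699).
From S ≡ 1633 (mod 3699) write S = 1633 + 3699t. Substituting into S ≡ 25 (mod 211) gives 3699t ≡ 80 (mod 211), and since 112⁻¹ ≡ 130 (mod 211), t ≡ 61. Hence S ≡ 1633 + 3699·61 = 227272 (mod 780489).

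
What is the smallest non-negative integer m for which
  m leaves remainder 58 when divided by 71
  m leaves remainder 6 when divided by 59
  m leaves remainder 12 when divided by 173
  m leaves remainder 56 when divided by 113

The moduli are pairwise coprime; N = 71·59·173·113 = 81890761.
N/71 = 1153391; 1153391 ≡ 67 (mod 71); 67·53 ≡ 1, so inverse 53.
N/59 = 1387979; 1387979 ≡ 4 (mod 59); 4·15 ≡ 1, so inverse 15.
N/173 = 473357; 473357 ≡ 29 (mod 173); 29·6 ≡ 1, so inverse 6.
N/113 = 724697; 724697 ≡ 28 (mod 113); 28·109 ≡ 1, so inverse 109.
m ≡ 58·1153391·53 + 6·1387979·15 + 12·473357·6 + 56·724697·109 = 8128074236.
8128074236 mod 81890761 = 20888897.

20888897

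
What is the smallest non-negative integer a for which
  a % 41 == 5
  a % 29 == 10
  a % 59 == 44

The moduli are pairwise coprime; N = 41·29·59 = 70151.
N/41 = 1711; 1711 ≡ 30 (mod 41); 30·26 ≡ 1, so inverse 26.
N/29 = 2419; 2419 ≡ 12 (mod 29); 12·17 ≡ 1, so inverse 17.
N/59 = 1189; 1189 ≡ 9 (mod 59); 9·46 ≡ 1, so inverse 46.
a ≡ 5·1711·26 + 10·2419·17 + 44·1189·46 = 3040196.
3040196 mod 70151 = 23703.

23703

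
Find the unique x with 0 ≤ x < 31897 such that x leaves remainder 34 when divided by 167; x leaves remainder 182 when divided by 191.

25585

From x ≡ 34 (mod 167) write x = 34 + 167t. Substituting into x ≡ 182 (mod 191) gives 167t ≡ 148 (mod 191), and since 167⁻¹ ≡ 183 (mod 191), t ≡ 153. Hence x ≡ 34 + 167·153 = 25585 (mod 31897).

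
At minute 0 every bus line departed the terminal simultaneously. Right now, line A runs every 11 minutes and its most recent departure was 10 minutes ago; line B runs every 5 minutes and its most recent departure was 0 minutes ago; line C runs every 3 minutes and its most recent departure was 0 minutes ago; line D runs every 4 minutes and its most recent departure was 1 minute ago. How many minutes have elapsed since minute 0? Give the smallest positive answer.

285

The moduli are pairwise coprime; N = 11·5·3·4 = 660.
N/11 = 60; 60 ≡ 5 (mod 11); 5·9 ≡ 1, so inverse 9.
N/5 = 132; 132 ≡ 2 (mod 5); 2·3 ≡ 1, so inverse 3.
N/3 = 220; 220 ≡ 1 (mod 3), inverse 1.
N/4 = 165; 165 ≡ 1 (mod 4), inverse 1.
t ≡ 10·60·9 + 0·132·3 + 0·220·1 + 1·165·1 = 5565.
5565 mod 660 = 285.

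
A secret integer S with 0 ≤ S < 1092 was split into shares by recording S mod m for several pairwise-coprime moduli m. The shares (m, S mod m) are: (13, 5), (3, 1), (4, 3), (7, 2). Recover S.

The moduli are pairwise coprime; N = 13·3·4·7 = 1092.
N/13 = 84; 84 ≡ 6 (mod 13); 6·11 ≡ 1, so inverse 11.
N/3 = 364; 364 ≡ 1 (mod 3), inverse 1.
N/4 = 273; 273 ≡ 1 (mod 4), inverse 1.
N/7 = 156; 156 ≡ 2 (mod 7); 2·4 ≡ 1, so inverse 4.
S ≡ 5·84·11 + 1·364·1 + 3·273·1 + 2·156·4 = 7051.
7051 mod 1092 = 499.

499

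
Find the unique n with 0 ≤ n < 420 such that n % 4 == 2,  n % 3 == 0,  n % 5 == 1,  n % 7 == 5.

306

The moduli are pairwise coprime; M = 4·3·5·7 = 420.
M/4 = 105; 105 ≡ 1 (mod 4), inverse 1.
M/3 = 140; 140 ≡ 2 (mod 3); 2·2 ≡ 1, so inverse 2.
M/5 = 84; 84 ≡ 4 (mod 5); 4·4 ≡ 1, so inverse 4.
M/7 = 60; 60 ≡ 4 (mod 7); 4·2 ≡ 1, so inverse 2.
n ≡ 2·105·1 + 0·140·2 + 1·84·4 + 5·60·2 = 1146.
1146 mod 420 = 306.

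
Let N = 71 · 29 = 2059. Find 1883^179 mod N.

968

Mod 71: 1883 ≡ 37; by Fermat, exponent reduces to 179 mod 70 = 39; 37^39 ≡ 45 (mod 71).
Mod 29: 1883 ≡ 27; by Fermat, exponent reduces to 179 mod 28 = 11; 27^11 ≡ 11 (mod 29).
Combine by CRT: x ≡ 45 (mod 71), x ≡ 11 (mod 29) ⇒ x ≡ 968 (mod 2059).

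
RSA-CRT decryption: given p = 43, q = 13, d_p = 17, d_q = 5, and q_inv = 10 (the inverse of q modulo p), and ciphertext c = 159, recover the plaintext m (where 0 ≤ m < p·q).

191

m₁ = c^(d_p) mod p: c ≡ 30 (mod 43), and 30^17 mod 43 = 19.
m₂ = c^(d_q) mod q: c ≡ 3 (mod 13), and 3^5 mod 13 = 9.
h = q_inv·(m₁ − m₂) mod p = 10·(19 − 9) mod 43 = 14.
m = m₂ + h·q = 9 + 14·13 = 191.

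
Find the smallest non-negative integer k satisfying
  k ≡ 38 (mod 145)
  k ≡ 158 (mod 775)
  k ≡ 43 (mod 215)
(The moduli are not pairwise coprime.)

Combine the congruences pairwise.
gcd(145, 775) = 5 and 5 | (158 − 38), so the pair is consistent; merging gives k ≡ 11783 (mod 22475), where 22475 = lcm(145, 775).
gcd(22475, 215) = 5 and 5 | (43 − 11783), so the pair is consistent; merging gives k ≡ 910783 (mod 966425), where 966425 = lcm(22475, 215).
The solution is unique modulo lcm(145, 775, 215) = 966425.

910783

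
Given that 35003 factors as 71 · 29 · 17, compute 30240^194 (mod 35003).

Mod 71: 30240 ≡ 65; by Fermat, exponent reduces to 194 mod 70 = 54; 65^54 ≡ 43 (mod 71).
Mod 29: 30240 ≡ 22; by Fermat, exponent reduces to 194 mod 28 = 26; 22^26 ≡ 16 (mod 29).
Mod 17: 30240 ≡ 14; by Fermat, exponent reduces to 194 mod 16 = 2; 14^2 ≡ 9 (mod 17).
Combine by CRT: x ≡ 43 (mod 71), x ≡ 16 (mod 29), x ≡ 9 (mod 17) ⇒ x ≡ 15734 (mod 35003).

15734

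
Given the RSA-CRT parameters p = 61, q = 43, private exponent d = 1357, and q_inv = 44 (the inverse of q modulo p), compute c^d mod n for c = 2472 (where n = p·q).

1374

d_p = d mod (p−1) = 1357 mod 60 = 37; d_q = d mod (q−1) = 13.
m₁ = c^(d_p) mod p: c ≡ 32 (mod 61), and 32^37 mod 61 = 32.
m₂ = c^(d_q) mod q: c ≡ 21 (mod 43), and 21^13 mod 43 = 41.
h = q_inv·(m₁ − m₂) mod p = 44·(32 − 41) mod 61 = 31.
m = m₂ + h·q = 41 + 31·43 = 1374.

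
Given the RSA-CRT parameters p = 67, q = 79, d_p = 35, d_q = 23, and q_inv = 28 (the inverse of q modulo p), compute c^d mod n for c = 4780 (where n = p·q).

1467

m₁ = c^(d_p) mod p: c ≡ 23 (mod 67), and 23^35 mod 67 = 60.
m₂ = c^(d_q) mod q: c ≡ 40 (mod 79), and 40^23 mod 79 = 45.
h = q_inv·(m₁ − m₂) mod p = 28·(60 − 45) mod 67 = 18.
m = m₂ + h·q = 45 + 18·79 = 1467.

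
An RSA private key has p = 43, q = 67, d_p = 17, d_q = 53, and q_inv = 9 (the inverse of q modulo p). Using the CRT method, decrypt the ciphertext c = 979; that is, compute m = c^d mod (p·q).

1324

m₁ = c^(d_p) mod p: c ≡ 33 (mod 43), and 33^17 mod 43 = 34.
m₂ = c^(d_q) mod q: c ≡ 41 (mod 67), and 41^53 mod 67 = 51.
h = q_inv·(m₁ − m₂) mod p = 9·(34 − 51) mod 43 = 19.
m = m₂ + h·q = 51 + 19·67 = 1324.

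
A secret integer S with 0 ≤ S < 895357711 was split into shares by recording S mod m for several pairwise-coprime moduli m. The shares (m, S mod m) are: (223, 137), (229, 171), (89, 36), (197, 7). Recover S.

The moduli are pairwise coprime; N = 223·229·89·197 = 895357711.
N/223 = 4015057; 4015057 ≡ 165 (mod 223); 165·173 ≡ 1, so inverse 173.
N/229 = 3909859; 3909859 ≡ 142 (mod 229); 142·50 ≡ 1, so inverse 50.
N/89 = 10060199; 10060199 ≡ 84 (mod 89); 84·71 ≡ 1, so inverse 71.
N/197 = 4544963; 4544963 ≡ 173 (mod 197); 173·41 ≡ 1, so inverse 41.
S ≡ 137·4015057·173 + 171·3909859·50 + 36·10060199·71 + 7·4544963·41 = 155608433432.
155608433432 mod 895357711 = 711549429.

711549429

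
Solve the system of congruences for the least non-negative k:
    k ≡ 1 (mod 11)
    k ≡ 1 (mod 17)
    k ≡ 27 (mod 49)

1497

From k ≡ 1 (mod 11) write k = 1 + 11t. Substituting into k ≡ 1 (mod 17) gives 11t ≡ 0 (mod 17), and since 11⁻¹ ≡ 14 (mod 17), t ≡ 0. Hence k ≡ 1 + 11·0 = 1 (mod 187).
From k ≡ 1 (mod 187) write k = 1 + 187t. Substituting into k ≡ 27 (mod 49) gives 187t ≡ 26 (mod 49), and since 40⁻¹ ≡ 38 (mod 49), t ≡ 8. Hence k ≡ 1 + 187·8 = 1497 (mod 9163).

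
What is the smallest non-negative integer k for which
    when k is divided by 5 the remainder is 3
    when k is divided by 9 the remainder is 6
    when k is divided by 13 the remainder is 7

33

From k ≡ 3 (mod 5) write k = 3 + 5t. Substituting into k ≡ 6 (mod 9) gives 5t ≡ 3 (mod 9), and since 5⁻¹ ≡ 2 (mod 9), t ≡ 6. Hence k ≡ 3 + 5·6 = 33 (mod 45).
From k ≡ 33 (mod 45) write k = 33 + 45t. Substituting into k ≡ 7 (mod 13) gives 45t ≡ 0 (mod 13), and since 6⁻¹ ≡ 11 (mod 13), t ≡ 0. Hence k ≡ 33 + 45·0 = 33 (mod 585).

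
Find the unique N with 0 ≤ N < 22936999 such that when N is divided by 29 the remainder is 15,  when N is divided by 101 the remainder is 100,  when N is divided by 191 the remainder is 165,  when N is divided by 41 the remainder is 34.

9715189

The moduli are pairwise coprime; M = 29·101·191·41 = 22936999.
M/29 = 790931; 790931 ≡ 14 (mod 29); 14·27 ≡ 1, so inverse 27.
M/101 = 227099; 227099 ≡ 51 (mod 101); 51·2 ≡ 1, so inverse 2.
M/191 = 120089; 120089 ≡ 141 (mod 191); 141·42 ≡ 1, so inverse 42.
M/41 = 559439; 559439 ≡ 35 (mod 41); 35·34 ≡ 1, so inverse 34.
N ≡ 15·790931·27 + 100·227099·2 + 165·120089·42 + 34·559439·34 = 1844675109.
1844675109 mod 22936999 = 9715189.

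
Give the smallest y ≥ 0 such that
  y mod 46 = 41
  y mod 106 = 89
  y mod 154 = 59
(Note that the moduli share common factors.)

162375

gcd(46, 106) = 2 and 2 | (89 − 41), so the pair is consistent; merging gives y ≡ 1467 (mod 2438), where 2438 = lcm(46, 106).
gcd(2438, 154) = 2 and 2 | (59 − 1467), so the pair is consistent; merging gives y ≡ 162375 (mod 187726), where 187726 = lcm(2438, 154).
The solution is unique modulo lcm(46, 106, 154) = 187726.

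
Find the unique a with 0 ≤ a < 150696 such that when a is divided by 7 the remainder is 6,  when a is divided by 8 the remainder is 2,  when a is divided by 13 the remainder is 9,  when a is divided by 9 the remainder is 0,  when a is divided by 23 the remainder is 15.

Combine the congruences pairwise.
From a ≡ 6 (mod 7) write a = 6 + 7t. Substituting into a ≡ 2 (mod 8) gives 7t ≡ 4 (mod 8), and since 7⁻¹ ≡ 7 (mod 8), t ≡ 4. Hence a ≡ 6 + 7·4 = 34 (mod 56).
From a ≡ 34 (mod 56) write a = 34 + 56t. Substituting into a ≡ 9 (mod 13) gives 56t ≡ 1 (mod 13), and since 4⁻¹ ≡ 10 (mod 13), t ≡ 10. Hence a ≡ 34 + 56·10 = 594 (mod 728).
From a ≡ 594 (mod 728) write a = 594 + 728t. Substituting into a ≡ 0 (mod 9) gives 728t ≡ 0 (mod 9), and since 8⁻¹ ≡ 8 (mod 9), t ≡ 0. Hence a ≡ 594 + 728·0 = 594 (mod 6552).
From a ≡ 594 (mod 6552) write a = 594 + 6552t. Substituting into a ≡ 15 (mod 23) gives 6552t ≡ 19 (mod 23), and since 20⁻¹ ≡ 15 (mod 23), t ≡ 9. Hence a ≡ 594 + 6552·9 = 59562 (mod 150696).

59562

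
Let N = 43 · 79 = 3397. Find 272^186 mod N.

618

Mod 43: 272 ≡ 14; by Fermat, exponent reduces to 186 mod 42 = 18; 14^18 ≡ 16 (mod 43).
Mod 79: 272 ≡ 35; by Fermat, exponent reduces to 186 mod 78 = 30; 35^30 ≡ 65 (mod 79).
Combine by CRT: x ≡ 16 (mod 43), x ≡ 65 (mod 79) ⇒ x ≡ 618 (mod 3397).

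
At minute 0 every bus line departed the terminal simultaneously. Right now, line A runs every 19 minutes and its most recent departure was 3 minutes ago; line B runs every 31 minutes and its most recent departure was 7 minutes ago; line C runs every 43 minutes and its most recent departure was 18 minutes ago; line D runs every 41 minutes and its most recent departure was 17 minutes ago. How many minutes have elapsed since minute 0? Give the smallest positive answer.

43190

The moduli are pairwise coprime; N = 19·31·43·41 = 1038407.
N/19 = 54653; 54653 ≡ 9 (mod 19); 9·17 ≡ 1, so inverse 17.
N/31 = 33497; 33497 ≡ 17 (mod 31); 17·11 ≡ 1, so inverse 11.
N/43 = 24149; 24149 ≡ 26 (mod 43); 26·5 ≡ 1, so inverse 5.
N/41 = 25327; 25327 ≡ 30 (mod 41); 30·26 ≡ 1, so inverse 26.
t ≡ 3·54653·17 + 7·33497·11 + 18·24149·5 + 17·25327·26 = 18734516.
18734516 mod 1038407 = 43190.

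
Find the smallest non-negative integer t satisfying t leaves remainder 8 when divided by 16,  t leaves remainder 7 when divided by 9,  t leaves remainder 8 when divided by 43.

The moduli are pairwise coprime; N = 16·9·43 = 6192.
N/16 = 387; 387 ≡ 3 (mod 16); 3·11 ≡ 1, so inverse 11.
N/9 = 688; 688 ≡ 4 (mod 9); 4·7 ≡ 1, so inverse 7.
N/43 = 144; 144 ≡ 15 (mod 43); 15·23 ≡ 1, so inverse 23.
t ≡ 8·387·11 + 7·688·7 + 8·144·23 = 94264.
94264 mod 6192 = 1384.

1384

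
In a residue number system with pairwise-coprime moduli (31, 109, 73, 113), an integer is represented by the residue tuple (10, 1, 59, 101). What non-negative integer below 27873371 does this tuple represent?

10466726

The moduli are pairwise coprime; N = 31·109·73·113 = 27873371.
N/31 = 899141; 899141 ≡ 17 (mod 31); 17·11 ≡ 1, so inverse 11.
N/109 = 255719; 255719 ≡ 5 (mod 109); 5·22 ≡ 1, so inverse 22.
N/73 = 381827; 381827 ≡ 37 (mod 73); 37·2 ≡ 1, so inverse 2.
N/113 = 246667; 246667 ≡ 101 (mod 113); 101·47 ≡ 1, so inverse 47.
x ≡ 10·899141·11 + 1·255719·22 + 59·381827·2 + 101·246667·47 = 1320515163.
1320515163 mod 27873371 = 10466726.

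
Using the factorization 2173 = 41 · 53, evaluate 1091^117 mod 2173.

1302

Mod 41: 1091 ≡ 25; by Fermat, exponent reduces to 117 mod 40 = 37; 25^37 ≡ 31 (mod 41).
Mod 53: 1091 ≡ 31; by Fermat, exponent reduces to 117 mod 52 = 13; 31^13 ≡ 30 (mod 53).
Combine by CRT: x ≡ 31 (mod 41), x ≡ 30 (mod 53) ⇒ x ≡ 1302 (mod 2173).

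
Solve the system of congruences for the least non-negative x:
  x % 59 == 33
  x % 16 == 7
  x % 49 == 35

The moduli are pairwise coprime; N = 59·16·49 = 46256.
N/59 = 784; 784 ≡ 17 (mod 59); 17·7 ≡ 1, so inverse 7.
N/16 = 2891; 2891 ≡ 11 (mod 16); 11·3 ≡ 1, so inverse 3.
N/49 = 944; 944 ≡ 13 (mod 49); 13·34 ≡ 1, so inverse 34.
x ≡ 33·784·7 + 7·2891·3 + 35·944·34 = 1365175.
1365175 mod 46256 = 23751.

23751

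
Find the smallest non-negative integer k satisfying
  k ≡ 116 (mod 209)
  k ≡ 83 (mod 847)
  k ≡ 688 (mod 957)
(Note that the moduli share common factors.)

gcd(209, 847) = 11 and 11 | (83 − 116), so the pair is consistent; merging gives k ≡ 2624 (mod 16093), where 16093 = lcm(209, 847).
gcd(16093, 957) = 11 and 11 | (688 − 2624), so the pair is consistent; merging gives k ≡ 179647 (mod 1400091), where 1400091 = lcm(16093, 957).
The solution is unique modulo lcm(209, 847, 957) = 1400091.

179647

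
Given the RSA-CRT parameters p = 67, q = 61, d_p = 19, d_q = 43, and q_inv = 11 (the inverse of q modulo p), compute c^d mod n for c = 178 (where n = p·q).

m₁ = c^(d_p) mod p: c ≡ 44 (mod 67), and 44^19 mod 67 = 51.
m₂ = c^(d_q) mod q: c ≡ 56 (mod 61), and 56^43 mod 61 = 22.
h = q_inv·(m₁ − m₂) mod p = 11·(51 − 22) mod 67 = 51.
m = m₂ + h·q = 22 + 51·61 = 3133.

3133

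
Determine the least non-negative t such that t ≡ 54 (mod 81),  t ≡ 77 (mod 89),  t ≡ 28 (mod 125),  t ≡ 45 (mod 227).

The moduli are pairwise coprime; N = 81·89·125·227 = 204555375.
N/81 = 2525375; 2525375 ≡ 38 (mod 81); 38·32 ≡ 1, so inverse 32.
N/89 = 2298375; 2298375 ≡ 39 (mod 89); 39·16 ≡ 1, so inverse 16.
N/125 = 1636443; 1636443 ≡ 68 (mod 125); 68·57 ≡ 1, so inverse 57.
N/227 = 901125; 901125 ≡ 162 (mod 227); 162·220 ≡ 1, so inverse 220.
t ≡ 54·2525375·32 + 77·2298375·16 + 28·1636443·57 + 45·901125·220 = 18728346528.
18728346528 mod 204555375 = 113807403.

113807403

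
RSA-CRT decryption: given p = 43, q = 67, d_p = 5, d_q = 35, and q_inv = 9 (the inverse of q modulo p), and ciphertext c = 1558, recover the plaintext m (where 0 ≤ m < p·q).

m₁ = c^(d_p) mod p: c ≡ 10 (mod 43), and 10^5 mod 43 = 25.
m₂ = c^(d_q) mod q: c ≡ 17 (mod 67), and 17^35 mod 67 = 21.
h = q_inv·(m₁ − m₂) mod p = 9·(25 − 21) mod 43 = 36.
m = m₂ + h·q = 21 + 36·67 = 2433.

2433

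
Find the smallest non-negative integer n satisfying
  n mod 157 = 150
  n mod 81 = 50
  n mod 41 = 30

486536

The moduli are pairwise coprime; M = 157·81·41 = 521397.
M/157 = 3321; 3321 ≡ 24 (mod 157); 24·72 ≡ 1, so inverse 72.
M/81 = 6437; 6437 ≡ 38 (mod 81); 38·32 ≡ 1, so inverse 32.
M/41 = 12717; 12717 ≡ 7 (mod 41); 7·6 ≡ 1, so inverse 6.
n ≡ 150·3321·72 + 50·6437·32 + 30·12717·6 = 48455060.
48455060 mod 521397 = 486536.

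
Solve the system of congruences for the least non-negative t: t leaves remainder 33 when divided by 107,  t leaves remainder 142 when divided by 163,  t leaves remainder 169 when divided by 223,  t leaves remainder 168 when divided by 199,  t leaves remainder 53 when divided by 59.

The moduli are pairwise coprime; N = 107·163·223·199·59 = 45664776163.
N/107 = 426773609; 426773609 ≡ 43 (mod 107); 43·5 ≡ 1, so inverse 5.
N/163 = 280152001; 280152001 ≡ 152 (mod 163); 152·74 ≡ 1, so inverse 74.
N/223 = 204774781; 204774781 ≡ 125 (mod 223); 125·157 ≡ 1, so inverse 157.
N/199 = 229471237; 229471237 ≡ 158 (mod 199); 158·165 ≡ 1, so inverse 165.
N/59 = 773979257; 773979257 ≡ 29 (mod 59); 29·57 ≡ 1, so inverse 57.
t ≡ 33·426773609·5 + 142·280152001·74 + 169·204774781·157 + 168·229471237·165 + 53·773979257·57 = 17146678161303.
17146678161303 mod 45664776163 = 22387100178.

22387100178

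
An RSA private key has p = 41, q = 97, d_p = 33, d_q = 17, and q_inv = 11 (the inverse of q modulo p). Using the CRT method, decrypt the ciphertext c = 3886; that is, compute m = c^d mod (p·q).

1180

m₁ = c^(d_p) mod p: c ≡ 32 (mod 41), and 32^33 mod 41 = 32.
m₂ = c^(d_q) mod q: c ≡ 6 (mod 97), and 6^17 mod 97 = 16.
h = q_inv·(m₁ − m₂) mod p = 11·(32 − 16) mod 41 = 12.
m = m₂ + h·q = 16 + 12·97 = 1180.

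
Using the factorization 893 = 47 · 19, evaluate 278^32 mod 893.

Mod 47: 278 ≡ 43; 43^32 ≡ 25 (mod 47).
Mod 19: 278 ≡ 12; by Fermat, exponent reduces to 32 mod 18 = 14; 12^14 ≡ 11 (mod 19).
Combine by CRT: x ≡ 25 (mod 47), x ≡ 11 (mod 19) ⇒ x ≡ 448 (mod 893).

448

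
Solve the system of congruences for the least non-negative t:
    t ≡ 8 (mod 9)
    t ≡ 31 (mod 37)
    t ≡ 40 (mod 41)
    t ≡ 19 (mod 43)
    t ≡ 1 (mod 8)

The moduli are pairwise coprime; N = 9·37·41·43·8 = 4696632.
N/9 = 521848; 521848 ≡ 1 (mod 9), inverse 1.
N/37 = 126936; 126936 ≡ 26 (mod 37); 26·10 ≡ 1, so inverse 10.
N/41 = 114552; 114552 ≡ 39 (mod 41); 39·20 ≡ 1, so inverse 20.
N/43 = 109224; 109224 ≡ 4 (mod 43); 4·11 ≡ 1, so inverse 11.
N/8 = 587079; 587079 ≡ 7 (mod 8); 7·7 ≡ 1, so inverse 7.
t ≡ 8·521848·1 + 31·126936·10 + 40·114552·20 + 19·109224·11 + 1·587079·7 = 162103913.
162103913 mod 4696632 = 2418425.

2418425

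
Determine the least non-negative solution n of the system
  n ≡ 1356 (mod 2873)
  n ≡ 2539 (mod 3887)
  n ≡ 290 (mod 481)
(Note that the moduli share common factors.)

Combine the congruences pairwise.
gcd(2873, 3887) = 169 and 169 | (2539 − 1356), so the pair is consistent; merging gives n ≡ 53070 (mod 66079), where 66079 = lcm(2873, 3887).
gcd(66079, 481) = 13 and 13 | (290 − 53070), so the pair is consistent; merging gives n ≡ 449544 (mod 2444923), where 2444923 = lcm(66079, 481).
The solution is unique modulo lcm(2873, 3887, 481) = 2444923.

449544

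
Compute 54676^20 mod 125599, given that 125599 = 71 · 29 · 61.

Mod 71: 54676 ≡ 6; 6^20 ≡ 45 (mod 71).
Mod 29: 54676 ≡ 11; 11^20 ≡ 20 (mod 29).
Mod 61: 54676 ≡ 20; 20^20 ≡ 1 (mod 61).
Combine by CRT: x ≡ 45 (mod 71), x ≡ 20 (mod 29), x ≡ 1 (mod 61) ⇒ x ≡ 66430 (mod 125599).

66430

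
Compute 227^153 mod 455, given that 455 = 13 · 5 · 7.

447

Mod 13: 227 ≡ 6; by Fermat, exponent reduces to 153 mod 12 = 9; 6^9 ≡ 5 (mod 13).
Mod 5: 227 ≡ 2; by Fermat, exponent reduces to 153 mod 4 = 1; 2^1 ≡ 2 (mod 5).
Mod 7: 227 ≡ 3; by Fermat, exponent reduces to 153 mod 6 = 3; 3^3 ≡ 6 (mod 7).
Combine by CRT: x ≡ 5 (mod 13), x ≡ 2 (mod 5), x ≡ 6 (mod 7) ⇒ x ≡ 447 (mod 455).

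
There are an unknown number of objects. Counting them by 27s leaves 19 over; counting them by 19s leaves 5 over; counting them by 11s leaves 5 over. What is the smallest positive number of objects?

5230

From N ≡ 19 (mod 27) write N = 19 + 27t. Substituting into N ≡ 5 (mod 19) gives 27t ≡ 5 (mod 19), and since 8⁻¹ ≡ 12 (mod 19), t ≡ 3. Hence N ≡ 19 + 27·3 = 100 (mod 513).
From N ≡ 100 (mod 513) write N = 100 + 513t. Substituting into N ≡ 5 (mod 11) gives 513t ≡ 4 (mod 11), and since 7⁻¹ ≡ 8 (mod 11), t ≡ 10. Hence N ≡ 100 + 513·10 = 5230 (mod 5643).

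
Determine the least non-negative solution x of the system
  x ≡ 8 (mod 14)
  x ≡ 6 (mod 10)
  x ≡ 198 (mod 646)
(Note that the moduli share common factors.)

2136

Combine the congruences pairwise.
gcd(14, 10) = 2 and 2 | (6 − 8), so the pair is consistent; merging gives x ≡ 36 (mod 70), where 70 = lcm(14, 10).
gcd(70, 646) = 2 and 2 | (198 − 36), so the pair is consistent; merging gives x ≡ 2136 (mod 22610), where 22610 = lcm(70, 646).
The solution is unique modulo lcm(14, 10, 646) = 22610.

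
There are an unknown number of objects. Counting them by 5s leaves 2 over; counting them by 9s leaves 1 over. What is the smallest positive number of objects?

Combine the congruences pairwise.
From N ≡ 2 (mod 5) write N = 2 + 5t. Substituting into N ≡ 1 (mod 9) gives 5t ≡ 8 (mod 9), and since 5⁻¹ ≡ 2 (mod 9), t ≡ 7. Hence N ≡ 2 + 5·7 = 37 (mod 45).

37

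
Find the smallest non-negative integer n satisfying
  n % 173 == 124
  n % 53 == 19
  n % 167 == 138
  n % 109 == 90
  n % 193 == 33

17640132483

From n ≡ 124 (mod 173) write n = 124 + 173t. Substituting into n ≡ 19 (mod 53) gives 173t ≡ 1 (mod 53), and since 14⁻¹ ≡ 19 (mod 53), t ≡ 19. Hence n ≡ 124 + 173·19 = 3411 (mod 9169).
From n ≡ 3411 (mod 9169) write n = 3411 + 9169t. Substituting into n ≡ 138 (mod 167) gives 9169t ≡ 67 (mod 167), and since 151⁻¹ ≡ 73 (mod 167), t ≡ 48. Hence n ≡ 3411 + 9169·48 = 443523 (mod 1531223).
From n ≡ 443523 (mod 1531223) write n = 443523 + 1531223t. Substituting into n ≡ 90 (mod 109) gives 1531223t ≡ 88 (mod 109), and since 100⁻¹ ≡ 12 (mod 109), t ≡ 75. Hence n ≡ 443523 + 1531223·75 = 115285248 (mod 166903307).
From n ≡ 115285248 (mod 166903307) write n = 115285248 + 166903307t. Substituting into n ≡ 33 (mod 193) gives 166903307t ≡ 54 (mod 193), and since 188⁻¹ ≡ 77 (mod 193), t ≡ 105. Hence n ≡ 115285248 + 166903307·105 = 17640132483 (mod 32212338251).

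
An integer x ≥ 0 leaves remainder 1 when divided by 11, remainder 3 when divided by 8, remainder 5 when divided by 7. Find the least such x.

From x ≡ 1 (mod 11) write x = 1 + 11t. Substituting into x ≡ 3 (mod 8) gives 11t ≡ 2 (mod 8), and since 3⁻¹ ≡ 3 (mod 8), t ≡ 6. Hence x ≡ 1 + 11·6 = 67 (mod 88).
From x ≡ 67 (mod 88) write x = 67 + 88t. Substituting into x ≡ 5 (mod 7) gives 88t ≡ 1 (mod 7), and since 4⁻¹ ≡ 2 (mod 7), t ≡ 2. Hence x ≡ 67 + 88·2 = 243 (mod 616).

243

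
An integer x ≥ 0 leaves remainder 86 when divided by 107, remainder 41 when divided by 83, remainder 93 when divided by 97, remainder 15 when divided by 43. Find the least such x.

18318058

From x ≡ 86 (mod 107) write x = 86 + 107t. Substituting into x ≡ 41 (mod 83) gives 107t ≡ 38 (mod 83), and since 24⁻¹ ≡ 45 (mod 83), t ≡ 50. Hence x ≡ 86 + 107·50 = 5436 (mod 8881).
From x ≡ 5436 (mod 8881) write x = 5436 + 8881t. Substituting into x ≡ 93 (mod 97) gives 8881t ≡ 89 (mod 97), and since 54⁻¹ ≡ 9 (mod 97), t ≡ 25. Hence x ≡ 5436 + 8881·25 = 227461 (mod 861457).
From x ≡ 227461 (mod 861457) write x = 227461 + 861457t. Substituting into x ≡ 15 (mod 43) gives 861457t ≡ 24 (mod 43), and since 38⁻¹ ≡ 17 (mod 43), t ≡ 21. Hence x ≡ 227461 + 861457·21 = 18318058 (mod 37042651).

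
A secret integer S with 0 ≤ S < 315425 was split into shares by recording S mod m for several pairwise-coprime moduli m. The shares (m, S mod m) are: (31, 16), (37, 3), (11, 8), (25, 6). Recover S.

The moduli are pairwise coprime; N = 31·37·11·25 = 315425.
N/31 = 10175; 10175 ≡ 7 (mod 31); 7·9 ≡ 1, so inverse 9.
N/37 = 8525; 8525 ≡ 15 (mod 37); 15·5 ≡ 1, so inverse 5.
N/11 = 28675; 28675 ≡ 9 (mod 11); 9·5 ≡ 1, so inverse 5.
N/25 = 12617; 12617 ≡ 17 (mod 25); 17·3 ≡ 1, so inverse 3.
S ≡ 16·10175·9 + 3·8525·5 + 8·28675·5 + 6·12617·3 = 2967181.
2967181 mod 315425 = 128356.

128356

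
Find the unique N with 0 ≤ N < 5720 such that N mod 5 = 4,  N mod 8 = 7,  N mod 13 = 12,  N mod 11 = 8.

The moduli are pairwise coprime; M = 5·8·13·11 = 5720.
M/5 = 1144; 1144 ≡ 4 (mod 5); 4·4 ≡ 1, so inverse 4.
M/8 = 715; 715 ≡ 3 (mod 8); 3·3 ≡ 1, so inverse 3.
M/13 = 440; 440 ≡ 11 (mod 13); 11·6 ≡ 1, so inverse 6.
M/11 = 520; 520 ≡ 3 (mod 11); 3·4 ≡ 1, so inverse 4.
N ≡ 4·1144·4 + 7·715·3 + 12·440·6 + 8·520·4 = 81639.
81639 mod 5720 = 1559.

1559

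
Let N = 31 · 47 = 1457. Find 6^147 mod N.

Mod 31: 6 ≡ 6; by Fermat, exponent reduces to 147 mod 30 = 27; 6^27 ≡ 30 (mod 31).
Mod 47: 6 ≡ 6; by Fermat, exponent reduces to 147 mod 46 = 9; 6^9 ≡ 3 (mod 47).
Combine by CRT: x ≡ 30 (mod 31), x ≡ 3 (mod 47) ⇒ x ≡ 1084 (mod 1457).

1084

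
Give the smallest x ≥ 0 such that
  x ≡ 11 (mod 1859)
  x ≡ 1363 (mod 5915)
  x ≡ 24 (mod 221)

1083808

gcd(1859, 5915) = 169 and 169 | (1363 − 11), so the pair is consistent; merging gives x ≡ 42768 (mod 65065), where 65065 = lcm(1859, 5915).
gcd(65065, 221) = 13 and 13 | (24 − 42768), so the pair is consistent; merging gives x ≡ 1083808 (mod 1106105), where 1106105 = lcm(65065, 221).
The solution is unique modulo lcm(1859, 5915, 221) = 1106105.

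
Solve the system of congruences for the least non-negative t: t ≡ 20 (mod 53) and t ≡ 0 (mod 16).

656

From t ≡ 20 (mod 53) write t = 20 + 53s. Substituting into t ≡ 0 (mod 16) gives 53s ≡ 12 (mod 16), and since 5⁻¹ ≡ 13 (mod 16), s ≡ 12. Hence t ≡ 20 + 53·12 = 656 (mod 848).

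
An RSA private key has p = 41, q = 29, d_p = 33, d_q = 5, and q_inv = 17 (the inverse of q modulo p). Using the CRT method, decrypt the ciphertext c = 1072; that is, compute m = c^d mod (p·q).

m₁ = c^(d_p) mod p: c ≡ 6 (mod 41), and 6^33 mod 41 = 17.
m₂ = c^(d_q) mod q: c ≡ 28 (mod 29), and 28^5 mod 29 = 28.
h = q_inv·(m₁ − m₂) mod p = 17·(17 − 28) mod 41 = 18.
m = m₂ + h·q = 28 + 18·29 = 550.

550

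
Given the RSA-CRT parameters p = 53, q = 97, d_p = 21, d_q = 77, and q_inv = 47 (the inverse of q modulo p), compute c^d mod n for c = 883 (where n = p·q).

m₁ = c^(d_p) mod p: c ≡ 35 (mod 53), and 35^21 mod 53 = 31.
m₂ = c^(d_q) mod q: c ≡ 10 (mod 97), and 10^77 mod 97 = 40.
h = q_inv·(m₁ − m₂) mod p = 47·(31 − 40) mod 53 = 1.
m = m₂ + h·q = 40 + 1·97 = 137.

137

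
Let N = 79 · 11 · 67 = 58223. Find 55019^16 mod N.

Mod 79: 55019 ≡ 35; 35^16 ≡ 25 (mod 79).
Mod 11: 55019 ≡ 8; by Fermat, exponent reduces to 16 mod 10 = 6; 8^6 ≡ 3 (mod 11).
Mod 67: 55019 ≡ 12; 12^16 ≡ 21 (mod 67).
Combine by CRT: x ≡ 25 (mod 79), x ≡ 3 (mod 11), x ≡ 21 (mod 67) ⇒ x ≡ 1763 (mod 58223).

1763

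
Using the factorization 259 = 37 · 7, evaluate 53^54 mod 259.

1

Mod 37: 53 ≡ 16; by Fermat, exponent reduces to 54 mod 36 = 18; 16^18 ≡ 1 (mod 37).
Mod 7: 53 ≡ 4; since 6 | 54, by Fermat 4^54 ≡ 1 (mod 7).
Combine by CRT: x ≡ 1 (mod 37), x ≡ 1 (mod 7) ⇒ x ≡ 1 (mod 259).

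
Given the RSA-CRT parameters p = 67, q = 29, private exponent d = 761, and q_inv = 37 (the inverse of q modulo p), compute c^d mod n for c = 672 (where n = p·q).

1269

d_p = d mod (p−1) = 761 mod 66 = 35; d_q = d mod (q−1) = 5.
m₁ = c^(d_p) mod p: c ≡ 2 (mod 67), and 2^35 mod 67 = 63.
m₂ = c^(d_q) mod q: c ≡ 5 (mod 29), and 5^5 mod 29 = 22.
h = q_inv·(m₁ − m₂) mod p = 37·(63 − 22) mod 67 = 43.
m = m₂ + h·q = 22 + 43·29 = 1269.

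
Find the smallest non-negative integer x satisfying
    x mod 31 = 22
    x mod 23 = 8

146

From x ≡ 22 (mod 31) write x = 22 + 31t. Substituting into x ≡ 8 (mod 23) gives 31t ≡ 9 (mod 23), and since 8⁻¹ ≡ 3 (mod 23), t ≡ 4. Hence x ≡ 22 + 31·4 = 146 (mod 713).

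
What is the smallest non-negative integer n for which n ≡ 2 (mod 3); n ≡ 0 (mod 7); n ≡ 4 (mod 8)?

Combine the congruences pairwise.
From n ≡ 2 (mod 3) write n = 2 + 3t. Substituting into n ≡ 0 (mod 7) gives 3t ≡ 5 (mod 7), and since 3⁻¹ ≡ 5 (mod 7), t ≡ 4. Hence n ≡ 2 + 3·4 = 14 (mod 21).
From n ≡ 14 (mod 21) write n = 14 + 21t. Substituting into n ≡ 4 (mod 8) gives 21t ≡ 6 (mod 8), and since 5⁻¹ ≡ 5 (mod 8), t ≡ 6. Hence n ≡ 14 + 21·6 = 140 (mod 168).

140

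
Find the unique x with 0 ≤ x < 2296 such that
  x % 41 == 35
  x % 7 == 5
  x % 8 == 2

The moduli are pairwise coprime; N = 41·7·8 = 2296.
N/41 = 56; 56 ≡ 15 (mod 41); 15·11 ≡ 1, so inverse 11.
N/7 = 328; 328 ≡ 6 (mod 7); 6·6 ≡ 1, so inverse 6.
N/8 = 287; 287 ≡ 7 (mod 8); 7·7 ≡ 1, so inverse 7.
x ≡ 35·56·11 + 5·328·6 + 2·287·7 = 35418.
35418 mod 2296 = 978.

978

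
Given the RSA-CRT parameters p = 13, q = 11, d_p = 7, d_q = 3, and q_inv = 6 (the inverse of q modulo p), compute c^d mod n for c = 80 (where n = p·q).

m₁ = c^(d_p) mod p: c ≡ 2 (mod 13), and 2^7 mod 13 = 11.
m₂ = c^(d_q) mod q: c ≡ 3 (mod 11), and 3^3 mod 11 = 5.
h = q_inv·(m₁ − m₂) mod p = 6·(11 − 5) mod 13 = 10.
m = m₂ + h·q = 5 + 10·11 = 115.

115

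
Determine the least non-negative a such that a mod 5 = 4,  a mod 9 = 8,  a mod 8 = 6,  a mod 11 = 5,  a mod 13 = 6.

From a ≡ 4 (mod 5) write a = 4 + 5t. Substituting into a ≡ 8 (mod 9) gives 5t ≡ 4 (mod 9), and since 5⁻¹ ≡ 2 (mod 9), t ≡ 8. Hence a ≡ 4 + 5·8 = 44 (mod 45).
From a ≡ 44 (mod 45) write a = 44 + 45t. Substituting into a ≡ 6 (mod 8) gives 45t ≡ 2 (mod 8), and since 5⁻¹ ≡ 5 (mod 8), t ≡ 2. Hence a ≡ 44 + 45·2 = 134 (mod 360).
From a ≡ 134 (mod 360) write a = 134 + 360t. Substituting into a ≡ 5 (mod 11) gives 360t ≡ 3 (mod 11), and since 8⁻¹ ≡ 7 (mod 11), t ≡ 10. Hence a ≡ 134 + 360·10 = 3734 (mod 3960).
From a ≡ 3734 (mod 3960) write a = 3734 + 3960t. Substituting into a ≡ 6 (mod 13) gives 3960t ≡ 3 (mod 13), and since 8⁻¹ ≡ 5 (mod 13), t ≡ 2. Hence a ≡ 3734 + 3960·2 = 11654 (mod 51480).

11654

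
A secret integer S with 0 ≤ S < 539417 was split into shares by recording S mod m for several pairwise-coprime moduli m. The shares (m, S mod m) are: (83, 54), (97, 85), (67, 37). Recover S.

304083

The moduli are pairwise coprime; N = 83·97·67 = 539417.
N/83 = 6499; 6499 ≡ 25 (mod 83); 25·10 ≡ 1, so inverse 10.
N/97 = 5561; 5561 ≡ 32 (mod 97); 32·94 ≡ 1, so inverse 94.
N/67 = 8051; 8051 ≡ 11 (mod 67); 11·61 ≡ 1, so inverse 61.
S ≡ 54·6499·10 + 85·5561·94 + 37·8051·61 = 66112957.
66112957 mod 539417 = 304083.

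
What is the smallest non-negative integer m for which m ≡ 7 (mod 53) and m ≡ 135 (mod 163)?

From m ≡ 7 (mod 53) write m = 7 + 53t. Substituting into m ≡ 135 (mod 163) gives 53t ≡ 128 (mod 163), and since 53⁻¹ ≡ 40 (mod 163), t ≡ 67. Hence m ≡ 7 + 53·67 = 3558 (mod 8639).

3558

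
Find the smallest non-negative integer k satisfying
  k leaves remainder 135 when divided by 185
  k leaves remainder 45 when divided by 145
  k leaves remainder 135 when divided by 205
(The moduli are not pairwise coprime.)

204930

Combine the congruences pairwise.
gcd(185, 145) = 5 and 5 | (45 − 135), so the pair is consistent; merging gives k ≡ 1060 (mod 5365), where 5365 = lcm(185, 145).
gcd(5365, 205) = 5 and 5 | (135 − 1060), so the pair is consistent; merging gives k ≡ 204930 (mod 219965), where 219965 = lcm(5365, 205).
The solution is unique modulo lcm(185, 145, 205) = 219965.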